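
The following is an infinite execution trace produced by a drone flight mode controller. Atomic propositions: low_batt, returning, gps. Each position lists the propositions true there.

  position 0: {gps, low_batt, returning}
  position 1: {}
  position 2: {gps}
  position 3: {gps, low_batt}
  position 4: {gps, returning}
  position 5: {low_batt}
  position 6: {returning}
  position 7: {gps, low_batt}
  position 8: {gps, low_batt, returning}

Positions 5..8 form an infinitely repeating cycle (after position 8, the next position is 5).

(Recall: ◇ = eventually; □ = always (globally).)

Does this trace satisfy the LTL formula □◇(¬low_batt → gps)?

◇(¬low_batt → gps) holds at every position 0..8, and those are all positions ever visited, so □◇(¬low_batt → gps) holds.

Yes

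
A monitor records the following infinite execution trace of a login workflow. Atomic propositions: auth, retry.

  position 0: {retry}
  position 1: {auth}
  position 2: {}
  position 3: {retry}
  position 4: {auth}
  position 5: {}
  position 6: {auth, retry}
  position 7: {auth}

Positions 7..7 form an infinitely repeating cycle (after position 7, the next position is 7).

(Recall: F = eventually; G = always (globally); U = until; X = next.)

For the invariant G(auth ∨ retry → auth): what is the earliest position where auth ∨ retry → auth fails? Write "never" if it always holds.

At position 0 the labels are {retry}, so auth ∨ retry → auth is false there. This is the first violation.

0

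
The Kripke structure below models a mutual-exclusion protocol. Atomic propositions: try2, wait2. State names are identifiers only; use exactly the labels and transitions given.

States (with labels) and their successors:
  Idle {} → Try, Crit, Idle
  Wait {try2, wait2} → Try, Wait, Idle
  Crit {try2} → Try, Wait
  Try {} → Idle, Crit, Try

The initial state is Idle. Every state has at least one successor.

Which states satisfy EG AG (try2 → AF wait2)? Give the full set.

none

States satisfying AG (try2 → AF wait2): ∅.
States satisfying EG AG (try2 → AF wait2): ∅.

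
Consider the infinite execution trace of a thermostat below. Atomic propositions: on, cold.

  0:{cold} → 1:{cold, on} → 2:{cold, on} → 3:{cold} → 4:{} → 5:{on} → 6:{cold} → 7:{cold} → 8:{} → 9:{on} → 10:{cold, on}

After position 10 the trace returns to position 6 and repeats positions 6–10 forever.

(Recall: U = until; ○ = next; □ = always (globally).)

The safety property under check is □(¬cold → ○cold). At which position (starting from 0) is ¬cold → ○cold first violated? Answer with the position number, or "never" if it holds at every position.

Check ¬cold → ○cold at each position in order: 0 ✓, 1 ✓, 2 ✓, 3 ✓.
At position 4 the labels are {} and the next position 5 has {on}, so ¬cold → ○cold is false there. This is the first violation.

4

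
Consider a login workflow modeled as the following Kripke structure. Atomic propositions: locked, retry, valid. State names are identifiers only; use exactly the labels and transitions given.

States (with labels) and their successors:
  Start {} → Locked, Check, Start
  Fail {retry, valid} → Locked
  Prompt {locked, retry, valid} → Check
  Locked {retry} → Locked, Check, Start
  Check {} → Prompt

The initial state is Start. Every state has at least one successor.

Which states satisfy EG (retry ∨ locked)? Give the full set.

{Fail, Locked}

States satisfying retry ∨ locked: {Fail, Prompt, Locked}.
States satisfying EG (retry ∨ locked): {Fail, Locked}.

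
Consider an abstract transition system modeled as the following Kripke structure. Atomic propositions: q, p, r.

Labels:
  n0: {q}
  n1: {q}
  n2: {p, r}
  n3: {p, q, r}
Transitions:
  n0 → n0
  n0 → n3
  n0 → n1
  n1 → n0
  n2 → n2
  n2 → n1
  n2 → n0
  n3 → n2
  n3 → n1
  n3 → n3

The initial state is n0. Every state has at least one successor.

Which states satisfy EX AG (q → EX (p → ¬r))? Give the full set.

States satisfying AG (q → EX (p → ¬r)): {n0, n1, n2, n3}.
States satisfying EX AG (q → EX (p → ¬r)): {n0, n1, n2, n3}.

{n0, n1, n2, n3}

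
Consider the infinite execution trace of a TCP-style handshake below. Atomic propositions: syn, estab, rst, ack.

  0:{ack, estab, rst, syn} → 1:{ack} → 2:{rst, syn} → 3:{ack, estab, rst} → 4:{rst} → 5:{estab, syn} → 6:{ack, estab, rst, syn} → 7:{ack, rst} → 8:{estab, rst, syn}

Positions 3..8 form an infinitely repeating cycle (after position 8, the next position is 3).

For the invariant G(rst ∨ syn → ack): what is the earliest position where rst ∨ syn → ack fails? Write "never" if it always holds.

2

Check rst ∨ syn → ack at each position in order: 0 ✓, 1 ✓.
At position 2 the labels are {rst, syn}, so rst ∨ syn → ack is false there. This is the first violation.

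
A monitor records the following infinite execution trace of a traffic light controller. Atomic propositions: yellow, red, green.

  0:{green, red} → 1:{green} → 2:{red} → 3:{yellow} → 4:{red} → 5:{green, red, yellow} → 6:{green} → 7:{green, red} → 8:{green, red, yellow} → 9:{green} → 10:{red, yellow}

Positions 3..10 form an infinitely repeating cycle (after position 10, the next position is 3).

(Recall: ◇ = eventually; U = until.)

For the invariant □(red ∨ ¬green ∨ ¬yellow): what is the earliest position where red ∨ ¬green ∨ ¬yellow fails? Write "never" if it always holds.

never

red ∨ ¬green ∨ ¬yellow holds at every position 0..10, and those are all the positions the trace ever visits, so the invariant □(red ∨ ¬green ∨ ¬yellow) is never violated.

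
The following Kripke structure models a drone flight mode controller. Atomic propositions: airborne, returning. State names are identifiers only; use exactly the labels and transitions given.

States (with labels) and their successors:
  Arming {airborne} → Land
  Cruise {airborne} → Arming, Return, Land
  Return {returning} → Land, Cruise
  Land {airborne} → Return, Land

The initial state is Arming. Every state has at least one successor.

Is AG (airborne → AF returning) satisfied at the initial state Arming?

Violated

States satisfying airborne → AF returning: {Return}.
States satisfying AG (airborne → AF returning): ∅.
Arming is reachable from Arming and violates airborne → AF returning, so AG fails at Arming.
Arming ∉ Sat(AG (airborne → AF returning)).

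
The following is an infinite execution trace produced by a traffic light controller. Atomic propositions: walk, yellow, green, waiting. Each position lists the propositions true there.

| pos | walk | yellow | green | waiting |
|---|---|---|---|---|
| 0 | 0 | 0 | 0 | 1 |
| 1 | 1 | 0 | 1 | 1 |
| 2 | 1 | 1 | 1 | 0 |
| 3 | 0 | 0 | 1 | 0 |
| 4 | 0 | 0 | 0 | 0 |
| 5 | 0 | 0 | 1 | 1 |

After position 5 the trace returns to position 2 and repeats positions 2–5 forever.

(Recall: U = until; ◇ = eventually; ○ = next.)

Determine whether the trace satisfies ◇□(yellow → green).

Holds

□(yellow → green) holds at position 0, which is reachable from 0, so ◇□(yellow → green) holds.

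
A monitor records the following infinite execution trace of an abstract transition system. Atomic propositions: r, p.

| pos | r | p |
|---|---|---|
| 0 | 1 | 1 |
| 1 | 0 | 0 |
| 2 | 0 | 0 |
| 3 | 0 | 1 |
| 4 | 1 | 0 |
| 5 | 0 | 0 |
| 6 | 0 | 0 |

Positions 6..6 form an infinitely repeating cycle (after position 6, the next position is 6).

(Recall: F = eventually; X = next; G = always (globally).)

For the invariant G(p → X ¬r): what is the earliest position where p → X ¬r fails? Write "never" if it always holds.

Check p → X ¬r at each position in order: 0 ✓, 1 ✓, 2 ✓.
At position 3 the labels are {p} and the next position 4 has {r}, so p → X ¬r is false there. This is the first violation.

3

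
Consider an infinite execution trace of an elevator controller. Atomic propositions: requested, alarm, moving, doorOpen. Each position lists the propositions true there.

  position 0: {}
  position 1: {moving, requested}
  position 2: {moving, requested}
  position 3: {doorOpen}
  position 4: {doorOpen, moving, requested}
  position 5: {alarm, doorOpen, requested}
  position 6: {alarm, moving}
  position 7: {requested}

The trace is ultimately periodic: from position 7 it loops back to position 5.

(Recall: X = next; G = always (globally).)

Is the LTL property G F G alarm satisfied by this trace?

Violated

F G alarm must hold at every position from 0 onward. It fails at position 0, so G F G alarm is false.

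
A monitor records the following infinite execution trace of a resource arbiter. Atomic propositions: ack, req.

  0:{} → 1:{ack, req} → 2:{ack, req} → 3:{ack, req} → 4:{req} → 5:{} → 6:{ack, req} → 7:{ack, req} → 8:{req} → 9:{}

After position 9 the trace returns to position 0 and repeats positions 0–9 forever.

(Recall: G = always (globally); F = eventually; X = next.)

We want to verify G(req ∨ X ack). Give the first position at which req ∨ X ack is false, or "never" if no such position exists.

Check req ∨ X ack at each position in order: 0 ✓, 1 ✓, 2 ✓, 3 ✓, 4 ✓, 5 ✓, 6 ✓, 7 ✓, 8 ✓.
At position 9 the labels are {} and the next position 0 has {}, so req ∨ X ack is false there. This is the first violation.

9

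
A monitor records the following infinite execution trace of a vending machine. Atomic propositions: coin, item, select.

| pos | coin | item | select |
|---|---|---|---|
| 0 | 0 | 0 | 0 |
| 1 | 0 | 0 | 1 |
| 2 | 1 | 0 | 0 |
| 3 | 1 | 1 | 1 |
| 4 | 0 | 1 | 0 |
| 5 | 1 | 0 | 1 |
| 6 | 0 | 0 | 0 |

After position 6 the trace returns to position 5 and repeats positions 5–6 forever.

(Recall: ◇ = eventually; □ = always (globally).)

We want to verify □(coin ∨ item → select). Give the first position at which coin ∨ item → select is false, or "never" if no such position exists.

Check coin ∨ item → select at each position in order: 0 ✓, 1 ✓.
At position 2 the labels are {coin}, so coin ∨ item → select is false there. This is the first violation.

2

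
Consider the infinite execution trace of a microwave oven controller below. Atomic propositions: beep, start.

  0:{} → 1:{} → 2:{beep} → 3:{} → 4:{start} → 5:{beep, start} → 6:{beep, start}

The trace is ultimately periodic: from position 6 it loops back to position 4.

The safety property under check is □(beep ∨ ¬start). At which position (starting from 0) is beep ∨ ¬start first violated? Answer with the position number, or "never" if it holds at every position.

4

Check beep ∨ ¬start at each position in order: 0 ✓, 1 ✓, 2 ✓, 3 ✓.
At position 4 the labels are {start}, so beep ∨ ¬start is false there. This is the first violation.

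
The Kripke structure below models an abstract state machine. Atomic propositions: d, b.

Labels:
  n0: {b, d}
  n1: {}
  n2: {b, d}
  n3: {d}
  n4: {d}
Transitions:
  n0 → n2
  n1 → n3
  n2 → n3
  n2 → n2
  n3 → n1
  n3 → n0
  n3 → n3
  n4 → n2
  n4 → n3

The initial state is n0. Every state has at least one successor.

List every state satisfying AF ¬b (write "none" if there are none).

States satisfying ¬b: {n1, n3, n4}.
States satisfying AF ¬b: {n1, n3, n4}.

{n1, n3, n4}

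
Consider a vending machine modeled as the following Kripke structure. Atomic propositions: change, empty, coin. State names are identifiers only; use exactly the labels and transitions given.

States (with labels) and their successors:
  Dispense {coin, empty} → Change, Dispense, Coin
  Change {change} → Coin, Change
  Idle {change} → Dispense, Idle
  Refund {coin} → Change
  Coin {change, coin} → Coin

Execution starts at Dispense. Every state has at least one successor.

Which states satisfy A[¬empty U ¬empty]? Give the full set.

{Change, Idle, Refund, Coin}

States satisfying ¬empty: {Change, Idle, Refund, Coin}.
States satisfying A[¬empty U ¬empty]: {Change, Idle, Refund, Coin}.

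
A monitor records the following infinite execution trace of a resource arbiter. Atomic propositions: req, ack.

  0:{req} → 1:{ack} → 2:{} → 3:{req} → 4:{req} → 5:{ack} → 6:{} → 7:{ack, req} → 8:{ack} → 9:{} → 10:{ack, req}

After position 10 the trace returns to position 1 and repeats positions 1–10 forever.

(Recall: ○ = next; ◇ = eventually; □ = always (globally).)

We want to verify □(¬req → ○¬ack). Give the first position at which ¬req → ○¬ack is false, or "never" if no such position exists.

Check ¬req → ○¬ack at each position in order: 0 ✓, 1 ✓, 2 ✓, 3 ✓, 4 ✓, 5 ✓.
At position 6 the labels are {} and the next position 7 has {ack, req}, so ¬req → ○¬ack is false there. This is the first violation.

6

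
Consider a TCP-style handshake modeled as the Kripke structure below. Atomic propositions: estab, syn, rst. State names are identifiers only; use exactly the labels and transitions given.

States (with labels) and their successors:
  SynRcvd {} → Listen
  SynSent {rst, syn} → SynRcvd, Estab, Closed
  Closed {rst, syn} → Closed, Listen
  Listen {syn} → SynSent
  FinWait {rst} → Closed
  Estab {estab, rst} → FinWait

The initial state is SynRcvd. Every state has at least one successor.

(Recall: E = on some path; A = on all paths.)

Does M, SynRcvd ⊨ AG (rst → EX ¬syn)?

States satisfying rst → EX ¬syn: {SynRcvd, SynSent, Listen, Estab}.
States satisfying AG (rst → EX ¬syn): ∅.
Closed is reachable from SynRcvd and violates rst → EX ¬syn, so AG fails at SynRcvd.
SynRcvd ∉ Sat(AG (rst → EX ¬syn)).

Violated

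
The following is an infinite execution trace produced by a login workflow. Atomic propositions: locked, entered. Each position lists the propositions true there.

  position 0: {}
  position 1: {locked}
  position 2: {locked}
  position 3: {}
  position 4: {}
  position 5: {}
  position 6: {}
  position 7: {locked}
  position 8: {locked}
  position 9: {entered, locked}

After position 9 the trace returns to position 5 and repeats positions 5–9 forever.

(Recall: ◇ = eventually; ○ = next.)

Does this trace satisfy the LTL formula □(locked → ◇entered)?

Yes

locked → ◇entered holds at every position 0..9, and those are all positions ever visited, so □(locked → ◇entered) holds.
Positions where locked holds: 1, 2, 7, 8, 9.
Check ◇entered at each: 1→ok, 2→ok, 7→ok, 8→ok, 9→ok.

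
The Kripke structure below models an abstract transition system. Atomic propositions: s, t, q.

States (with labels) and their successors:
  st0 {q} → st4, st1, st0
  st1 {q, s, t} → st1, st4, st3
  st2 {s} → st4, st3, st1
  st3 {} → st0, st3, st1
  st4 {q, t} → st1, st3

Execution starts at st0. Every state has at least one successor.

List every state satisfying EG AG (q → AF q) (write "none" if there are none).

States satisfying AG (q → AF q): {st0, st1, st2, st3, st4}.
States satisfying EG AG (q → AF q): {st0, st1, st2, st3, st4}.

{st0, st1, st2, st3, st4}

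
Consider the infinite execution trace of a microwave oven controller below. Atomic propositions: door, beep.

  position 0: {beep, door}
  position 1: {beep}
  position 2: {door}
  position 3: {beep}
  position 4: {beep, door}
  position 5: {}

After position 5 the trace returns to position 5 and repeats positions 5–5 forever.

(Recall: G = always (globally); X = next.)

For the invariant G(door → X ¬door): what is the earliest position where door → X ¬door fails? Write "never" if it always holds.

never

door → X ¬door holds at every position 0..5, and those are all the positions the trace ever visits, so the invariant G(door → X ¬door) is never violated.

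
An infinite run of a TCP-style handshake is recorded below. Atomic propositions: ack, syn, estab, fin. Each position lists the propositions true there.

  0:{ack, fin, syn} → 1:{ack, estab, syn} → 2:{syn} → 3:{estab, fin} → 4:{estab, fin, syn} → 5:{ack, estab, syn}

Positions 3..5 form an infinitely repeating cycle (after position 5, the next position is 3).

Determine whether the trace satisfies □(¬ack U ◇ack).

Satisfied

¬ack U ◇ack holds at every position 0..5, and those are all positions ever visited, so □(¬ack U ◇ack) holds.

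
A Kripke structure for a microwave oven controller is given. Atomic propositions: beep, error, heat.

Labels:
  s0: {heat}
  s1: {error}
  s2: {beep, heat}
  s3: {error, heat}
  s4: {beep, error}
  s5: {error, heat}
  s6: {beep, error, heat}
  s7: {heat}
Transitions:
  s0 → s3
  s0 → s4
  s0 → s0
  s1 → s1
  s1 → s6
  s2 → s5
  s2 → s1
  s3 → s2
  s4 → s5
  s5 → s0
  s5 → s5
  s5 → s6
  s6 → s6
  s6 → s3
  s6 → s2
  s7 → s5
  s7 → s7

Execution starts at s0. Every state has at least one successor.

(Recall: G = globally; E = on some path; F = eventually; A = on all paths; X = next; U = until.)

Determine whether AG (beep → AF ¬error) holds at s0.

Violated

States satisfying beep → AF ¬error: {s0, s1, s2, s3, s5, s7}.
States satisfying AG (beep → AF ¬error): ∅.
s4 is reachable from s0 and violates beep → AF ¬error, so AG fails at s0.
s0 ∉ Sat(AG (beep → AF ¬error)).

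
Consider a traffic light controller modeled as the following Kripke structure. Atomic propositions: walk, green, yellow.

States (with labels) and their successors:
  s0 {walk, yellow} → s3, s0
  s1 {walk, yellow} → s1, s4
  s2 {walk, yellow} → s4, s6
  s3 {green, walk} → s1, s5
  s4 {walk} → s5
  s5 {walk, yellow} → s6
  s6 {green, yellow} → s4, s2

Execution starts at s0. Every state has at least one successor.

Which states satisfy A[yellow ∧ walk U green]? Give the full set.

{s3, s5, s6}

States satisfying yellow ∧ walk: {s0, s1, s2, s5}.
States satisfying green: {s3, s6}.
States satisfying A[yellow ∧ walk U green]: {s3, s5, s6}.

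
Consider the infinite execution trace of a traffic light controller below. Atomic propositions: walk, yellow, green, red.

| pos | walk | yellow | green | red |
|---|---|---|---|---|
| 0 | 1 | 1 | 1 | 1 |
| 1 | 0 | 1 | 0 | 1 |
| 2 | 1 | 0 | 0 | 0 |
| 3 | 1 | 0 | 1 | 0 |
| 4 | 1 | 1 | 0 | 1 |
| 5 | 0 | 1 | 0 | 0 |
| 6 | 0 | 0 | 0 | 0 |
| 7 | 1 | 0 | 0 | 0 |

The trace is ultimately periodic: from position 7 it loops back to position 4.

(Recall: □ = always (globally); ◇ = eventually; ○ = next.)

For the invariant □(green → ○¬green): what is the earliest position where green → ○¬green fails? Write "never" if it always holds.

never

green → ○¬green holds at every position 0..7, and those are all the positions the trace ever visits, so the invariant □(green → ○¬green) is never violated.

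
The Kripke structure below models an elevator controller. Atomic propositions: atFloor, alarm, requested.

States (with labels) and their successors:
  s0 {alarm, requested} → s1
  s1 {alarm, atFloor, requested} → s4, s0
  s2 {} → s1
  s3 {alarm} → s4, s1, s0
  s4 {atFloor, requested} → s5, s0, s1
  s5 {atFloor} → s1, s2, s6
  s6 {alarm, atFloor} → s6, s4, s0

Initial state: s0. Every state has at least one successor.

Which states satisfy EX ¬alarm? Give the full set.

States satisfying ¬alarm: {s2, s4, s5}.
States satisfying EX ¬alarm: {s1, s3, s4, s5, s6}.

{s1, s3, s4, s5, s6}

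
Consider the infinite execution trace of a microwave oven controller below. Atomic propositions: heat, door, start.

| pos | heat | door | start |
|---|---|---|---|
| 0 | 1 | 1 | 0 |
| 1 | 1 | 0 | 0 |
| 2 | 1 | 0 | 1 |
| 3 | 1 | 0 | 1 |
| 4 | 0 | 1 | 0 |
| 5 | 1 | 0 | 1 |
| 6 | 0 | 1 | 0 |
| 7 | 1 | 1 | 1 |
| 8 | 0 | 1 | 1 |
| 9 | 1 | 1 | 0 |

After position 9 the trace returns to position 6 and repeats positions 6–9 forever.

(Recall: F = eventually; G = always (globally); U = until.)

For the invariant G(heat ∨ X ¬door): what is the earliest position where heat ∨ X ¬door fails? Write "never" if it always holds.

6

Check heat ∨ X ¬door at each position in order: 0 ✓, 1 ✓, 2 ✓, 3 ✓, 4 ✓, 5 ✓.
At position 6 the labels are {door} and the next position 7 has {door, heat, start}, so heat ∨ X ¬door is false there. This is the first violation.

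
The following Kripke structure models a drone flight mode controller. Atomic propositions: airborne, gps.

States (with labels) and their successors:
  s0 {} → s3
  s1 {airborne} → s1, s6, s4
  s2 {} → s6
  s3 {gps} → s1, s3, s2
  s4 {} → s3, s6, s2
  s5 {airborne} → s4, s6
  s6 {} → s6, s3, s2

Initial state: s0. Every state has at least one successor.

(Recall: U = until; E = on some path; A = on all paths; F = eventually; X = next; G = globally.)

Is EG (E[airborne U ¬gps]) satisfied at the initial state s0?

States satisfying E[airborne U ¬gps]: {s0, s1, s2, s4, s5, s6}.
States satisfying EG (E[airborne U ¬gps]): {s1, s2, s4, s5, s6}.
No suitable path/successor from s0 witnesses the formula.
s0 ∉ Sat(EG (E[airborne U ¬gps])).

Does not hold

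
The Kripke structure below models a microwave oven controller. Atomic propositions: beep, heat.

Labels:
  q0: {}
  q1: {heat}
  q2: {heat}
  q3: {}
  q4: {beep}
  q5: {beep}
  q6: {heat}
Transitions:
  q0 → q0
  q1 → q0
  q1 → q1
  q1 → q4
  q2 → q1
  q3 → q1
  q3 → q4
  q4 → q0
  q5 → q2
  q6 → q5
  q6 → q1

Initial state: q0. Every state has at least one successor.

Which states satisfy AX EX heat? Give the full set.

States satisfying EX heat: {q1, q2, q3, q5, q6}.
States satisfying AX EX heat: {q2, q5, q6}.

{q2, q5, q6}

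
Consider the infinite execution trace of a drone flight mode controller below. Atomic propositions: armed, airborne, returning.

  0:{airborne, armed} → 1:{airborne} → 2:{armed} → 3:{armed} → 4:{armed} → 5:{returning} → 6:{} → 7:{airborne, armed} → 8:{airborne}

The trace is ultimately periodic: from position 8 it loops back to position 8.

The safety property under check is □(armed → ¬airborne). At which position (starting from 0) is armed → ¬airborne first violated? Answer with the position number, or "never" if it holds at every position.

At position 0 the labels are {airborne, armed}, so armed → ¬airborne is false there. This is the first violation.

0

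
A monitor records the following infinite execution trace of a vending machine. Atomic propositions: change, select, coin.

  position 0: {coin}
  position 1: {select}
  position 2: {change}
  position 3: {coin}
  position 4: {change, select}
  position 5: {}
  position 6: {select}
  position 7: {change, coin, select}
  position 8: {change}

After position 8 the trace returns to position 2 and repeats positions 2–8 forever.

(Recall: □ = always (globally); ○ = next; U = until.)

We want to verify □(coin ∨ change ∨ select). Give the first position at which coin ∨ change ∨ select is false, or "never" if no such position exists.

Check coin ∨ change ∨ select at each position in order: 0 ✓, 1 ✓, 2 ✓, 3 ✓, 4 ✓.
At position 5 the labels are {}, so coin ∨ change ∨ select is false there. This is the first violation.

5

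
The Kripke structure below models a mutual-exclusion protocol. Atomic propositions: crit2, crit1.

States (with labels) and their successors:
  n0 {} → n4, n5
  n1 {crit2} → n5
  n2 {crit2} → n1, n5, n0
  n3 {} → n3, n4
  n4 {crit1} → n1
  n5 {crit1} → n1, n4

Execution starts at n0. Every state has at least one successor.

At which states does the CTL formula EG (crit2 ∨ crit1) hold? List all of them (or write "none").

States satisfying crit2 ∨ crit1: {n1, n2, n4, n5}.
States satisfying EG (crit2 ∨ crit1): {n1, n2, n4, n5}.

{n1, n2, n4, n5}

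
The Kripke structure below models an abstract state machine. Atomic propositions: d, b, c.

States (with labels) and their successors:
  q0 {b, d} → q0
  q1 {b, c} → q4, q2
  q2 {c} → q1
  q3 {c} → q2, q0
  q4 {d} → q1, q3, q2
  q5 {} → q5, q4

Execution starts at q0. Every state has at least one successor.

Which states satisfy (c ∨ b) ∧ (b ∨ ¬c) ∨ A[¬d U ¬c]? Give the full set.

States satisfying c ∨ b: {q0, q1, q2, q3}.
States satisfying ¬c: {q0, q4, q5}.
States satisfying b ∨ ¬c: {q0, q1, q4, q5}.
States satisfying (c ∨ b) ∧ (b ∨ ¬c): {q0, q1}.
States satisfying ¬d: {q1, q2, q3, q5}.
States satisfying A[¬d U ¬c]: {q0, q4, q5}.
States satisfying (c ∨ b) ∧ (b ∨ ¬c) ∨ A[¬d U ¬c]: {q0, q1, q4, q5}.

{q0, q1, q4, q5}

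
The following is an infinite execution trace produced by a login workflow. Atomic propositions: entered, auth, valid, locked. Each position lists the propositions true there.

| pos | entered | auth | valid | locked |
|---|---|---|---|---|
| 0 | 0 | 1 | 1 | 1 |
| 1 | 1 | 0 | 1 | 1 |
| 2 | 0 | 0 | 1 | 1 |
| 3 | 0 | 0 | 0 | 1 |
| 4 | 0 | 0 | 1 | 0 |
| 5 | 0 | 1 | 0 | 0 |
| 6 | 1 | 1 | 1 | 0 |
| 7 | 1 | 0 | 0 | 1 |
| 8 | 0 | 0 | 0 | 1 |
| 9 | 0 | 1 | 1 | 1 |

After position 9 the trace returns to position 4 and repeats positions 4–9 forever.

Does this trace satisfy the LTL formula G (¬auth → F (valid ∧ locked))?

Satisfied

¬auth → F (valid ∧ locked) holds at every position 0..9, and those are all positions ever visited, so G (¬auth → F (valid ∧ locked)) holds.
Positions where ¬auth holds: 1, 2, 3, 4, 7, 8.
Check F (valid ∧ locked) at each: 1→ok, 2→ok, 3→ok, 4→ok, 7→ok, 8→ok.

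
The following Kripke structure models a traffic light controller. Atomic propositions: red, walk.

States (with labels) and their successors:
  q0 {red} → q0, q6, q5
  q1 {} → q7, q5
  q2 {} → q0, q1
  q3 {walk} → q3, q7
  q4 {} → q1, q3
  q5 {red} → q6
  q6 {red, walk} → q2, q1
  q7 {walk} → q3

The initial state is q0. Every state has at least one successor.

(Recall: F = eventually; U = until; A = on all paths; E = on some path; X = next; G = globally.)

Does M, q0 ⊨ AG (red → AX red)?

Does not hold

States satisfying red → AX red: {q0, q1, q2, q3, q4, q5, q7}.
States satisfying AG (red → AX red): {q3, q7}.
q6 is reachable from q0 and violates red → AX red, so AG fails at q0.
q0 ∉ Sat(AG (red → AX red)).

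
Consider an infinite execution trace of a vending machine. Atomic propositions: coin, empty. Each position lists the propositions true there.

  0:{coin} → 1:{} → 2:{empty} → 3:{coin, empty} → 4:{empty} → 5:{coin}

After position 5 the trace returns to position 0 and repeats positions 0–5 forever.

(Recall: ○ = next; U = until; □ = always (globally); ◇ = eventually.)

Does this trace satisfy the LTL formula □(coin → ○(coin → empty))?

Violated

coin → ○(coin → empty) must hold at every position from 0 onward. It fails at position 5, so □(coin → ○(coin → empty)) is false.
Positions where coin holds: 0, 3, 5.
Check ○(coin → empty) at each: 0→ok, 3→ok, 5→fails.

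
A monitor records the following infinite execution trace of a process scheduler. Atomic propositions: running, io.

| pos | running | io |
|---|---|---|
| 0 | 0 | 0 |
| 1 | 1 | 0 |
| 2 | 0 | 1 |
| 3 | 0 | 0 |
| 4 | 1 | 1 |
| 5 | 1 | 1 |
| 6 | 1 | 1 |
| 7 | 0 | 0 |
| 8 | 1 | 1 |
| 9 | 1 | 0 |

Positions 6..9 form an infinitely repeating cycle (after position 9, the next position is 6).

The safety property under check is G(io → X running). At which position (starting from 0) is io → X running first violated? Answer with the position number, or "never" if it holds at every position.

2

Check io → X running at each position in order: 0 ✓, 1 ✓.
At position 2 the labels are {io} and the next position 3 has {}, so io → X running is false there. This is the first violation.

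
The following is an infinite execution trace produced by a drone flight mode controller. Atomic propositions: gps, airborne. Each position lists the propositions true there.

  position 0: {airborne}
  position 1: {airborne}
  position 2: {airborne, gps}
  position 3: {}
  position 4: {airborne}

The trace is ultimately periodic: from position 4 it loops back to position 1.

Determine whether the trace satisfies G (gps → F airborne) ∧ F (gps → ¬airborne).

gps → F airborne holds at every position 0..4, and those are all positions ever visited, so G (gps → F airborne) holds.
Positions where gps holds: 2.
Check F airborne at each: 2→ok.
gps → ¬airborne holds at position 0, which is reachable from 0, so F (gps → ¬airborne) holds.
At position 0: G (gps → F airborne) is true; F (gps → ¬airborne) is true; so G (gps → F airborne) ∧ F (gps → ¬airborne) is true.

Yes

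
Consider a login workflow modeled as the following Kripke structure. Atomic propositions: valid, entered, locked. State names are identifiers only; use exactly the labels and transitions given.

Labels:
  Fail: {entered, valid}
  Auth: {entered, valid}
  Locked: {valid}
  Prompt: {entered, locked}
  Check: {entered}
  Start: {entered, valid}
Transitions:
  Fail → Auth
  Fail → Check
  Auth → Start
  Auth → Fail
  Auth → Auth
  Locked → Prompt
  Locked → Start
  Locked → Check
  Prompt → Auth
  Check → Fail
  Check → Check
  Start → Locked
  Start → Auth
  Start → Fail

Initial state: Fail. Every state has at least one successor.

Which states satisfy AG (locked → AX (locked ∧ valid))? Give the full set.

none

States satisfying locked → AX (locked ∧ valid): {Fail, Auth, Locked, Check, Start}.
States satisfying AG (locked → AX (locked ∧ valid)): ∅.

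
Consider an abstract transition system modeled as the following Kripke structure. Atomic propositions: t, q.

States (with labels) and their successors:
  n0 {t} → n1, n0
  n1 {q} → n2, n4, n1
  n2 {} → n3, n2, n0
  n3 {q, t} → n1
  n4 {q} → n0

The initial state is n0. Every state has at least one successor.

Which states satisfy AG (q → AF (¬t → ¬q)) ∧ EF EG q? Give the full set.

States satisfying q → AF (¬t → ¬q): {n0, n2, n3, n4}.
States satisfying AG (q → AF (¬t → ¬q)): ∅.
States satisfying EG q: {n1, n3}.
States satisfying EF EG q: {n0, n1, n2, n3, n4}.
States satisfying AG (q → AF (¬t → ¬q)) ∧ EF EG q: ∅.

none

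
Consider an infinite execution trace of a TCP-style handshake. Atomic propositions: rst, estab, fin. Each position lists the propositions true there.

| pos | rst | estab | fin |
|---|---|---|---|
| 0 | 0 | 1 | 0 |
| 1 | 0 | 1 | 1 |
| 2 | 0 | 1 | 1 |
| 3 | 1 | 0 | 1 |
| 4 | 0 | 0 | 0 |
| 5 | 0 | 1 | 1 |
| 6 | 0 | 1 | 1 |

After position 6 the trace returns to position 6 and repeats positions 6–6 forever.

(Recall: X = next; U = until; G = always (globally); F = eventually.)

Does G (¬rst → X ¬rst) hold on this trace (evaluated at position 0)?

No

¬rst → X ¬rst must hold at every position from 0 onward. It fails at position 2, so G (¬rst → X ¬rst) is false.
Positions where ¬rst holds: 0, 1, 2, 4, 5, 6.
Check X ¬rst at each: 0→ok, 1→ok, 2→fails, 4→ok, 5→ok, 6→ok.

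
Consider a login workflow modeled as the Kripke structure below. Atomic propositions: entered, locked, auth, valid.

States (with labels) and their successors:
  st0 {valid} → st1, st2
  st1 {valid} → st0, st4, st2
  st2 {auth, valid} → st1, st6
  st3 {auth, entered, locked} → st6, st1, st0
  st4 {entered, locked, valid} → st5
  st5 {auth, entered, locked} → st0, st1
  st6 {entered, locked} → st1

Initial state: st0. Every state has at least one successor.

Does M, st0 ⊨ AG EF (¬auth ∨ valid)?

States satisfying EF (¬auth ∨ valid): {st0, st1, st2, st3, st4, st5, st6}.
States satisfying AG EF (¬auth ∨ valid): {st0, st1, st2, st3, st4, st5, st6}.
Every state reachable from st0 satisfies EF (¬auth ∨ valid).
st0 ∈ Sat(AG EF (¬auth ∨ valid)).

Satisfied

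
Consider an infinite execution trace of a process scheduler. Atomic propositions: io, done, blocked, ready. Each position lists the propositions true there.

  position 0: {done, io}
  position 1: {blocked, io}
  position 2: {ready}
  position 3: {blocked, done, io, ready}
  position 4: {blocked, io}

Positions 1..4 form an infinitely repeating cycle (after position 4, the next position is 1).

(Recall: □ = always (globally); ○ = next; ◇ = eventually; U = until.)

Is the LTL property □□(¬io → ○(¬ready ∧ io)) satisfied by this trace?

Does not hold

□(¬io → ○(¬ready ∧ io)) must hold at every position from 0 onward. It fails at position 0, so □□(¬io → ○(¬ready ∧ io)) is false.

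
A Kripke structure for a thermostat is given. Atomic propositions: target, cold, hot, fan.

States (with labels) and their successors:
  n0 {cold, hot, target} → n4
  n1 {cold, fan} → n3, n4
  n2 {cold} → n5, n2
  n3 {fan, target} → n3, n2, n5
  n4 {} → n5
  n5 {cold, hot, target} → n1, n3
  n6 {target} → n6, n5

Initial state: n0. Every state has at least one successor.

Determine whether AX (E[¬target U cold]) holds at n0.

States satisfying E[¬target U cold]: {n0, n1, n2, n4, n5}.
States satisfying AX (E[¬target U cold]): {n0, n2, n4}.
n0 ∈ Sat(AX (E[¬target U cold])).

Holds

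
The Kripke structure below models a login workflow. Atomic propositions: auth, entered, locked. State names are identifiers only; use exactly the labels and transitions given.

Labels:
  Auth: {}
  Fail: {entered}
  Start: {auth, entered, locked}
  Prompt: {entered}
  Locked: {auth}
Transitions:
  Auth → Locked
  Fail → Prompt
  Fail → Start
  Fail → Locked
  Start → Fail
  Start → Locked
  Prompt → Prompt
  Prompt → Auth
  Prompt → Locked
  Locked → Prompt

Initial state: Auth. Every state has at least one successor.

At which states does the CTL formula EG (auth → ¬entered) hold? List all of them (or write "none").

{Auth, Fail, Prompt, Locked}

States satisfying auth → ¬entered: {Auth, Fail, Prompt, Locked}.
States satisfying EG (auth → ¬entered): {Auth, Fail, Prompt, Locked}.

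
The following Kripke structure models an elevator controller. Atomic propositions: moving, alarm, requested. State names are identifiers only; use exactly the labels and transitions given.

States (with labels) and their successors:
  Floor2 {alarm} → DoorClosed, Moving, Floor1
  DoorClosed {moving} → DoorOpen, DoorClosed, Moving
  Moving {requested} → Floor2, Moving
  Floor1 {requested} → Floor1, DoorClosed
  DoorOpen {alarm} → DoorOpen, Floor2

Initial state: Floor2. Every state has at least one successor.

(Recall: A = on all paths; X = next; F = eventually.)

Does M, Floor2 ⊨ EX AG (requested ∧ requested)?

Violated

States satisfying AG (requested ∧ requested): ∅.
States satisfying EX AG (requested ∧ requested): ∅.
No suitable path/successor from Floor2 witnesses the formula.
Floor2 ∉ Sat(EX AG (requested ∧ requested)).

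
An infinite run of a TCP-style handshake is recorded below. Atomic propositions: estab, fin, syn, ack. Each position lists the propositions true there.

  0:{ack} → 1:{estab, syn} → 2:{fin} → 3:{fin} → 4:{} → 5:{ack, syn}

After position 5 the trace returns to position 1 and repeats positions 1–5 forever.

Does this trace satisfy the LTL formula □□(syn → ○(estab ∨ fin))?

□(syn → ○(estab ∨ fin)) holds at every position 0..5, and those are all positions ever visited, so □□(syn → ○(estab ∨ fin)) holds.

Satisfied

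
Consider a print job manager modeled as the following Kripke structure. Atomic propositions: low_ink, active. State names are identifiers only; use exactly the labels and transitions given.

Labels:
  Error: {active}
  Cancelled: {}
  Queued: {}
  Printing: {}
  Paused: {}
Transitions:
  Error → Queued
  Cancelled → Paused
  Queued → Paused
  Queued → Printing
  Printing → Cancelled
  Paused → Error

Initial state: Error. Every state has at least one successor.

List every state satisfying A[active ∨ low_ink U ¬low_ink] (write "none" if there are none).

{Error, Cancelled, Queued, Printing, Paused}

States satisfying active ∨ low_ink: {Error}.
States satisfying ¬low_ink: {Error, Cancelled, Queued, Printing, Paused}.
States satisfying A[active ∨ low_ink U ¬low_ink]: {Error, Cancelled, Queued, Printing, Paused}.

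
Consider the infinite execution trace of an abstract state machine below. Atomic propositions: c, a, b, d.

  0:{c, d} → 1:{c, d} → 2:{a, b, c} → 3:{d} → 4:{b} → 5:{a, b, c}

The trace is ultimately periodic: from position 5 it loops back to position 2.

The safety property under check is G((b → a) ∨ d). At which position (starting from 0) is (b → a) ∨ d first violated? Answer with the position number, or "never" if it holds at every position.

Check (b → a) ∨ d at each position in order: 0 ✓, 1 ✓, 2 ✓, 3 ✓.
At position 4 the labels are {b}, so (b → a) ∨ d is false there. This is the first violation.

4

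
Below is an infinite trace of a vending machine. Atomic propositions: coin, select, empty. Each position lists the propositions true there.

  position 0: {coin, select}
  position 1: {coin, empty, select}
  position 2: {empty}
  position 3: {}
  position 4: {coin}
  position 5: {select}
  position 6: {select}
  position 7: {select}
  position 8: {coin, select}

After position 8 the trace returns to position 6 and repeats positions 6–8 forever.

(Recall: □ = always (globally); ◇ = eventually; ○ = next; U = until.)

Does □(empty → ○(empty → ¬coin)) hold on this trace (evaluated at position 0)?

Holds

empty → ○(empty → ¬coin) holds at every position 0..8, and those are all positions ever visited, so □(empty → ○(empty → ¬coin)) holds.
Positions where empty holds: 1, 2.
Check ○(empty → ¬coin) at each: 1→ok, 2→ok.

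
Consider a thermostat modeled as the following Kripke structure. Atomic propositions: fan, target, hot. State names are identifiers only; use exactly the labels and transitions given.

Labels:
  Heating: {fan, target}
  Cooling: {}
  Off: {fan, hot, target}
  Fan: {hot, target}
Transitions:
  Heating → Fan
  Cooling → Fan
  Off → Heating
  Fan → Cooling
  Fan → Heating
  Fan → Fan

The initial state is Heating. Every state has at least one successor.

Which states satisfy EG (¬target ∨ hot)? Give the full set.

States satisfying ¬target ∨ hot: {Cooling, Off, Fan}.
States satisfying EG (¬target ∨ hot): {Cooling, Fan}.

{Cooling, Fan}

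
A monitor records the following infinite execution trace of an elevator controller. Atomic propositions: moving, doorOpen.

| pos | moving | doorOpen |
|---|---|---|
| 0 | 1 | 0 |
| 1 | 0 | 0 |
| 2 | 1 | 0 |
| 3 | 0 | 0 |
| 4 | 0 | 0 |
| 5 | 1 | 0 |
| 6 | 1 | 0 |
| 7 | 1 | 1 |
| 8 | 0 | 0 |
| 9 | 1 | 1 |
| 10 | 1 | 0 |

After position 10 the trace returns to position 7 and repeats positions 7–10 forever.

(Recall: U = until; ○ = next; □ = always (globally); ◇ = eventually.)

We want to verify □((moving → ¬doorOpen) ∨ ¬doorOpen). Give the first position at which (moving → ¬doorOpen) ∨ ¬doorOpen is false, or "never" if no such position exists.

Check (moving → ¬doorOpen) ∨ ¬doorOpen at each position in order: 0 ✓, 1 ✓, 2 ✓, 3 ✓, 4 ✓, 5 ✓, 6 ✓.
At position 7 the labels are {doorOpen, moving}, so (moving → ¬doorOpen) ∨ ¬doorOpen is false there. This is the first violation.

7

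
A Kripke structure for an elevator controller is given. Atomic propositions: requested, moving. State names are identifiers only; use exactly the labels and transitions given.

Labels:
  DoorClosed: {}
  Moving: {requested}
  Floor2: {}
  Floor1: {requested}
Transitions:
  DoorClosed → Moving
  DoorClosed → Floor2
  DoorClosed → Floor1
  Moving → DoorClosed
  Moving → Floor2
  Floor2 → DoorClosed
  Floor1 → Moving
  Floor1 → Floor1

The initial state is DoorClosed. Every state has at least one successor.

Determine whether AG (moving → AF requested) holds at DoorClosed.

Satisfied

States satisfying moving → AF requested: {DoorClosed, Moving, Floor2, Floor1}.
States satisfying AG (moving → AF requested): {DoorClosed, Moving, Floor2, Floor1}.
Every state reachable from DoorClosed satisfies moving → AF requested.
DoorClosed ∈ Sat(AG (moving → AF requested)).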